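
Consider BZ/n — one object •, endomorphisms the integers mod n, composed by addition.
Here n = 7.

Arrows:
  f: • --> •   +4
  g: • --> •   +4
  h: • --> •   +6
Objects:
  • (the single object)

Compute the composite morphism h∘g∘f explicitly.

Answer: +0

Trace:
  0 +4≡4 +4≡1 +6≡0  (mod 7)
composite: +0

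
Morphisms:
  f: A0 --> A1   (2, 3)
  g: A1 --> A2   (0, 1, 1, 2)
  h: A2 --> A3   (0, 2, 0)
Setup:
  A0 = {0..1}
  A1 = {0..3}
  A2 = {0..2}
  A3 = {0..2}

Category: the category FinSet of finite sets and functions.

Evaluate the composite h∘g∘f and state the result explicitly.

Answer: (2, 0)

Work:
  0 f-->2 g-->1 h-->2
  1 f-->3 g-->2 h-->0
result: (2, 0)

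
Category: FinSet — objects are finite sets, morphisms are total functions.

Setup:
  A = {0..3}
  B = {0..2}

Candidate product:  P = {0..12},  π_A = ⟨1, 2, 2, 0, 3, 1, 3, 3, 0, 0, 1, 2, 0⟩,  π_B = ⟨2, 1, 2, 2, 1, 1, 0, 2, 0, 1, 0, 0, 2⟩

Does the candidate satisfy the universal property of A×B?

|A|·|B| = 4·3 = 12;  |P| = 13
  → cardinalities differ; no bijection possible.

Answer: NOT A VALID PRODUCT — |P|=13 ≠ |A|·|B|=12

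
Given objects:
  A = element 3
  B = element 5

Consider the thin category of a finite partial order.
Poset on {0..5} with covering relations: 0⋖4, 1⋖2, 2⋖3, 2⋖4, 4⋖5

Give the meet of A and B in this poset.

Lower bounds of A=3 and B=5: {1,2}
  1 ⊑ 2
  2 ⊑ 2
glb = 2

Answer: A∧B = 2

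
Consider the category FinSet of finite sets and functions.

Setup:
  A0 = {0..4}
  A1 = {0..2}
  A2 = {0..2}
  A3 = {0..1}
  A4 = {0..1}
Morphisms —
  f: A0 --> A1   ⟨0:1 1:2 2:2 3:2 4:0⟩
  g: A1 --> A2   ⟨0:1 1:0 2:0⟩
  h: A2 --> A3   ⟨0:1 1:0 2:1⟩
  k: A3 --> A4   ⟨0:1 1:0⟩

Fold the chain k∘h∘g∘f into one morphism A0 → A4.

Answer: ⟨0:0 1:0 2:0 3:0 4:1⟩

Trace:
  0 f-->1 g-->0 h-->1 k-->0
  1 f-->2 g-->0 h-->1 k-->0
  2 f-->2 g-->0 h-->1 k-->0
  3 f-->2 g-->0 h-->1 k-->0
  4 f-->0 g-->1 h-->0 k-->1
result: ⟨0:0 1:0 2:0 3:0 4:1⟩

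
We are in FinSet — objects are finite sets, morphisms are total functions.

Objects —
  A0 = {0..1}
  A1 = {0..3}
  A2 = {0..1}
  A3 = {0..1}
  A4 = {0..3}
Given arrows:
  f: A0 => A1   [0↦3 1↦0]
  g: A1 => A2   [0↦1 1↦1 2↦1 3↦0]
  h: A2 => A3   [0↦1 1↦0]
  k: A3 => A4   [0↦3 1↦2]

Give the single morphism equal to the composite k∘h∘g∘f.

Answer: [0↦2 1↦3]

Derivation:
  0 f=>3 g=>0 h=>1 k=>2
  1 f=>0 g=>1 h=>0 k=>3
⟦path⟧: [0↦2 1↦3]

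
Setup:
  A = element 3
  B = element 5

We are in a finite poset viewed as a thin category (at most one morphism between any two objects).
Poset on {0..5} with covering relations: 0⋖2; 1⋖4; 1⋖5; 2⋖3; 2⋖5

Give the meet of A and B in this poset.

Answer: A∧B = 2

Trace:
Common predecessors of 3,5: {0,2}
  0 ≤ 2
  2 ≤ 2
glb = 2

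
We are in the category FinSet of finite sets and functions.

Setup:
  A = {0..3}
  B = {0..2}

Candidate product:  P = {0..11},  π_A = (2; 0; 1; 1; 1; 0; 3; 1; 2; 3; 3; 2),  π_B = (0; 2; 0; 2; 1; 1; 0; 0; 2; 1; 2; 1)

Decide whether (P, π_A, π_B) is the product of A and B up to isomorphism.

|A|·|B| = 4·3 = 12;  |P| = 12
Check the pairing map k ↦ (π_A(k), π_B(k)):
  0 -> (2,0)
  1 -> (0,2)
  2 -> (1,0)
  3 -> (1,2)
  4 -> (1,1)
  5 -> (0,1)
  6 -> (3,0)
  7 -> (1,0)  ✗ repeats pair of k=2
  8 -> (2,2)
  9 -> (3,1)
  10 -> (3,2)
  11 -> (2,1)
distinct pairs in image: 11 / 12 needed
  → (1,0) hit at k=2 and k=7

Answer: NOT A VALID PRODUCT — duplicate pair at indices 7,2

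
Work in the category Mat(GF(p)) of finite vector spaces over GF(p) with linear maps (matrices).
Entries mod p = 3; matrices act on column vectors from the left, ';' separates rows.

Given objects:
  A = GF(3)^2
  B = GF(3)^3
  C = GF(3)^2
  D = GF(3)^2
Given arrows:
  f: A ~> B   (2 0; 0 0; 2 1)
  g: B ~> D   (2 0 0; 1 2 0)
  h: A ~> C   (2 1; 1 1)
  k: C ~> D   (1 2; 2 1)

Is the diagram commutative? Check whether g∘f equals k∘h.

Answer: COMMUTES

Work:
1) trace f;g:
  e0=(1,0) f~>(2,0,2) g~>(1,2)
  e1=(0,1) f~>(0,0,1) g~>(0,0)
  result₁ = (1 0; 2 0)
2) trace h;k:
  e0=(1,0) h~>(2,1) k~>(1,2)
  e1=(0,1) h~>(1,1) k~>(0,0)
  result₂ = (1 0; 2 0)
Equal? YES — commutes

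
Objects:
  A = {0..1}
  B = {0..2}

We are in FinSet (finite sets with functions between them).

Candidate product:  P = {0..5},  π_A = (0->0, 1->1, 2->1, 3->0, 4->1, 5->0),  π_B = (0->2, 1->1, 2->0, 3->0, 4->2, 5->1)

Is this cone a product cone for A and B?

|A|·|B| = 2·3 = 6;  |P| = 6
Check the pairing map k ↦ (π_A(k), π_B(k)):
  0 -> (0,2)
  1 -> (1,1)
  2 -> (1,0)
  3 -> (0,0)
  4 -> (1,2)
  5 -> (0,1)
distinct pairs in image: 6 / 6 needed
  → bijection onto A×B; projections well-typed.

Answer: VALID PRODUCT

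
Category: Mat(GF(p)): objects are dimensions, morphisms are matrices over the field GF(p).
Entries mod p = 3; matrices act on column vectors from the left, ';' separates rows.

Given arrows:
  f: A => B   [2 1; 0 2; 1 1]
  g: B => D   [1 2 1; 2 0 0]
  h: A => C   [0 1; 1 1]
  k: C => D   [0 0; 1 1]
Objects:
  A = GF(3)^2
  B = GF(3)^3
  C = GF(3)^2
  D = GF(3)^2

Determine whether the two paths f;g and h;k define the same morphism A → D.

Answer: COMMUTES

Trace:
Path 1 = f;g:
  e0=[1,0] f=>[2,0,1] g=>[0,1]
  e1=[0,1] f=>[1,2,1] g=>[0,2]
  ⟦path⟧₁ = [0 0; 1 2]
Path 2 = h;k:
  e0=[1,0] h=>[0,1] k=>[0,1]
  e1=[0,1] h=>[1,1] k=>[0,2]
  ⟦path⟧₂ = [0 0; 1 2]
Equal? same morphism ✓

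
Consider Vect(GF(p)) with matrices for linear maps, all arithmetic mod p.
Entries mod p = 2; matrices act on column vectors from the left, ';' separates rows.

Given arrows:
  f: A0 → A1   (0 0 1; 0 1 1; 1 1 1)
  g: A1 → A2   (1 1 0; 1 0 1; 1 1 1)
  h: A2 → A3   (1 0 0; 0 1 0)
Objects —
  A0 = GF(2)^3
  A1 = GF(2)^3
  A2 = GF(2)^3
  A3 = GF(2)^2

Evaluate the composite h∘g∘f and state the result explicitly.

  e0=[1,0,0] f→[0,0,1] g→[0,1,1] h→[0,1]
  e1=[0,1,0] f→[0,1,1] g→[1,1,0] h→[1,1]
  e2=[0,0,1] f→[1,1,1] g→[0,0,1] h→[0,0]
result: (0 1 0; 1 1 0)

Answer: (0 1 0; 1 1 0)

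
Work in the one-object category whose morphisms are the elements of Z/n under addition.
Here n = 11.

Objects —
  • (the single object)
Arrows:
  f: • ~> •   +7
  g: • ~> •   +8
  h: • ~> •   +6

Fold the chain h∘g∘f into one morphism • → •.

Answer: +10

Trace:
  0 +7≡7 +8≡4 +6≡10  (mod 11)
⟦path⟧: +10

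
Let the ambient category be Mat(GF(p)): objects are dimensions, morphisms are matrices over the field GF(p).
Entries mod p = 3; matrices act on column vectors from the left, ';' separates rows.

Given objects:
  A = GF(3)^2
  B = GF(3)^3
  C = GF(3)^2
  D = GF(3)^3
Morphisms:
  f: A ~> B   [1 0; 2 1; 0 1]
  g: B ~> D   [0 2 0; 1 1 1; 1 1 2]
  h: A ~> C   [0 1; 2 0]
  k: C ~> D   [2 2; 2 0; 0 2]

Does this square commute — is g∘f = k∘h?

Answer: DOES NOT COMMUTE

Trace:
Path 1 = f;g:
  e0=[1,0] f~>[1,2,0] g~>[1,0,0]
  e1=[0,1] f~>[0,1,1] g~>[2,2,0]
  result₁ = [1 2; 0 2; 0 0]
Path 2 = h;k:
  e0=[1,0] h~>[0,2] k~>[1,0,1]
  e1=[0,1] h~>[1,0] k~>[2,2,0]
  result₂ = [1 2; 0 2; 1 0]
Equal? differ; not commutative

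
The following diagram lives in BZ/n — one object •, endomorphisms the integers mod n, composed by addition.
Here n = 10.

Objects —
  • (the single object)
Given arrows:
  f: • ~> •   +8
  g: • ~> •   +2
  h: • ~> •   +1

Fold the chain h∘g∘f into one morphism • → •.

  0 +8≡8 +2≡0 +1≡1  (mod 10)
⟦path⟧: +1

Answer: +1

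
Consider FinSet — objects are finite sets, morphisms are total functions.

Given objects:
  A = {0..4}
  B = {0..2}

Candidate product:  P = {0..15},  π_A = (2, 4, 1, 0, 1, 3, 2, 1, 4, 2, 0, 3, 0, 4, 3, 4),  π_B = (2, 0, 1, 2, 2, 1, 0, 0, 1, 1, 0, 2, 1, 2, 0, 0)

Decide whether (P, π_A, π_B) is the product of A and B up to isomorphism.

Answer: NOT A VALID PRODUCT — |P|=16 ≠ |A|·|B|=15

Trace:
|A|·|B| = 5·3 = 15;  |P| = 16
  → cardinalities differ; no bijection possible.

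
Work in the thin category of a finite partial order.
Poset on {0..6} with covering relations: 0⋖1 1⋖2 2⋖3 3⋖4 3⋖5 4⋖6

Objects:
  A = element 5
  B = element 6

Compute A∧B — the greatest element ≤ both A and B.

Answer: A∧B = 3

Trace:
{x : x⊑A ∧ x⊑B} = {0,1,2,3}  (A=5, B=6)
  0 ⊑ 3
  1 ⊑ 3
  2 ⊑ 3
  3 ⊑ 3
glb = 3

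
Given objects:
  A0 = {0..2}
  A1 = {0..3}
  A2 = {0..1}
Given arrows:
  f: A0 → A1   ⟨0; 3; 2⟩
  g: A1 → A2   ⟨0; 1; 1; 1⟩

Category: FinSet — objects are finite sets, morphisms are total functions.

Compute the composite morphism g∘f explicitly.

Answer: ⟨0; 1; 1⟩

Work:
  0 f→0 g→0
  1 f→3 g→1
  2 f→2 g→1
result: ⟨0; 1; 1⟩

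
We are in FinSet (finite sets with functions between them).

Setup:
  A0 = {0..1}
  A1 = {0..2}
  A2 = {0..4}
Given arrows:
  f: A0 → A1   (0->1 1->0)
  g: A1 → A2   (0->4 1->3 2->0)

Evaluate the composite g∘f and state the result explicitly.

Answer: (0->3 1->4)

Derivation:
  0 f→1 g→3
  1 f→0 g→4
⟦path⟧: (0->3 1->4)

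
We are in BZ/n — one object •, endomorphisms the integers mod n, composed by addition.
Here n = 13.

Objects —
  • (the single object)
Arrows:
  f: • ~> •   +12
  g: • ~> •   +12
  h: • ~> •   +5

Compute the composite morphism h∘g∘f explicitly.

Answer: +3

Work:
  0 +12≡12 +12≡11 +5≡3  (mod 13)
composite: +3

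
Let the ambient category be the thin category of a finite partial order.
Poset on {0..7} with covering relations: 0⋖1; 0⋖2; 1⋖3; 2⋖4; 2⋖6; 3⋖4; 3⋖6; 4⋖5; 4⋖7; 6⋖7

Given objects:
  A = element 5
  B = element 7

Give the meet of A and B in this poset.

Common predecessors of 5,7: {0,1,2,3,4}
  0 ⊑ 4
  1 ⊑ 4
  2 ⊑ 4
  3 ⊑ 4
  4 ⊑ 4
glb = 4

Answer: A∧B = 4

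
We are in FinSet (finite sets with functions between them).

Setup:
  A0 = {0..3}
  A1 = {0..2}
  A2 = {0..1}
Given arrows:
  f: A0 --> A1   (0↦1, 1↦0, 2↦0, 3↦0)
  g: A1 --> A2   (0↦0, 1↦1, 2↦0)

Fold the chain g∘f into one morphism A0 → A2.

Answer: (0↦1, 1↦0, 2↦0, 3↦0)

Work:
  0 f-->1 g-->1
  1 f-->0 g-->0
  2 f-->0 g-->0
  3 f-->0 g-->0
result: (0↦1, 1↦0, 2↦0, 3↦0)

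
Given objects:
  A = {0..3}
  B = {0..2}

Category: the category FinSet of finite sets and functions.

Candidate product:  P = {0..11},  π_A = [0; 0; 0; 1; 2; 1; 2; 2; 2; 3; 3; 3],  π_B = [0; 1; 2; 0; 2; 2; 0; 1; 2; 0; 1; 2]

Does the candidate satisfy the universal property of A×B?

Answer: NOT A VALID PRODUCT — duplicate pair at indices 8,4

Trace:
|A|·|B| = 4·3 = 12;  |P| = 12
Check the pairing map k ↦ (π_A(k), π_B(k)):
  0 ↦ (0,0)
  1 ↦ (0,1)
  2 ↦ (0,2)
  3 ↦ (1,0)
  4 ↦ (2,2)
  5 ↦ (1,2)
  6 ↦ (2,0)
  7 ↦ (2,1)
  8 ↦ (2,2)  ✗ repeats pair of k=4
  9 ↦ (3,0)
  10 ↦ (3,1)
  11 ↦ (3,2)
distinct pairs in image: 11 / 12 needed
  → (2,2) hit at k=4 and k=8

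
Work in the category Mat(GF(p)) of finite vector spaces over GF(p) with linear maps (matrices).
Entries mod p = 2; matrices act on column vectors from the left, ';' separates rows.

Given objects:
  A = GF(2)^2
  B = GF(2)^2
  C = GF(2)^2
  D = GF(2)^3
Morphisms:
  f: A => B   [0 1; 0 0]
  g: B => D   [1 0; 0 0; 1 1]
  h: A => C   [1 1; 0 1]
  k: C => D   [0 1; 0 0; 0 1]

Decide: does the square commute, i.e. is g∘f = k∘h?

1) trace f;g:
  e0=⟨1,0⟩ f=>⟨0,0⟩ g=>⟨0,0,0⟩
  e1=⟨0,1⟩ f=>⟨1,0⟩ g=>⟨1,0,1⟩
  composite₁ = [0 1; 0 0; 0 1]
2) trace h;k:
  e0=⟨1,0⟩ h=>⟨1,0⟩ k=>⟨0,0,0⟩
  e1=⟨0,1⟩ h=>⟨1,1⟩ k=>⟨1,0,1⟩
  composite₂ = [0 1; 0 0; 0 1]
Equal? YES — commutes

Answer: COMMUTES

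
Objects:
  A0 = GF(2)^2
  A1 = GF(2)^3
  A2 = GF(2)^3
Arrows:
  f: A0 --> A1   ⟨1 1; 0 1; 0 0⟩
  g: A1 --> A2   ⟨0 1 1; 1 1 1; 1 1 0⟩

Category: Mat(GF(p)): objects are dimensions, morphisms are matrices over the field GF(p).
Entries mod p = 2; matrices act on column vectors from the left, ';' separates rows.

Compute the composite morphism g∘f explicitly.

  e0=(1,0) f-->(1,0,0) g-->(0,1,1)
  e1=(0,1) f-->(1,1,0) g-->(1,0,0)
composite: ⟨0 1; 1 0; 1 0⟩

Answer: ⟨0 1; 1 0; 1 0⟩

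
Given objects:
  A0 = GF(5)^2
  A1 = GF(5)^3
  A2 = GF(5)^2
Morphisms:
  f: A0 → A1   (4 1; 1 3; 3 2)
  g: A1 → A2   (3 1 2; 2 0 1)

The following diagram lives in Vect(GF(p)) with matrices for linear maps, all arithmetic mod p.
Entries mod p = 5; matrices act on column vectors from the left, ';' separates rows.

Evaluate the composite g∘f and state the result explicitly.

  e0=(1,0) f→(4,1,3) g→(4,1)
  e1=(0,1) f→(1,3,2) g→(0,4)
⟦path⟧: (4 0; 1 4)

Answer: (4 0; 1 4)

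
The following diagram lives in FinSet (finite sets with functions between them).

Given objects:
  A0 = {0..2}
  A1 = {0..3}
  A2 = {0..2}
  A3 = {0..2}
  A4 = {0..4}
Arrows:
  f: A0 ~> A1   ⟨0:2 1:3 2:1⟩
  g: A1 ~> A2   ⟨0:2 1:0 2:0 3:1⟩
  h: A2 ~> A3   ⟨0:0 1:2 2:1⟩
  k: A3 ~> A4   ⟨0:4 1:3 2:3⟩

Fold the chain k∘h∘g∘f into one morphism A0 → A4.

  0 f~>2 g~>0 h~>0 k~>4
  1 f~>3 g~>1 h~>2 k~>3
  2 f~>1 g~>0 h~>0 k~>4
result: ⟨0:4 1:3 2:4⟩

Answer: ⟨0:4 1:3 2:4⟩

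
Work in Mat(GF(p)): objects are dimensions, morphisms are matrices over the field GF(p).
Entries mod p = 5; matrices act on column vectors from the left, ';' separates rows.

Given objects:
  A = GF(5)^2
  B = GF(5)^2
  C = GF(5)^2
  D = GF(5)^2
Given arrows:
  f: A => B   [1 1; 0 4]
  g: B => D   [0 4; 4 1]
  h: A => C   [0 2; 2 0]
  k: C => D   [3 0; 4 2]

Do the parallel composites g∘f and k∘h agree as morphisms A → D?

Answer: COMMUTES

Trace:
Path 1 = f;g:
  e0=(1,0) f=>(1,0) g=>(0,4)
  e1=(0,1) f=>(1,4) g=>(1,3)
  composite₁ = [0 1; 4 3]
Path 2 = h;k:
  e0=(1,0) h=>(0,2) k=>(0,4)
  e1=(0,1) h=>(2,0) k=>(1,3)
  composite₂ = [0 1; 4 3]
Equal? same morphism ✓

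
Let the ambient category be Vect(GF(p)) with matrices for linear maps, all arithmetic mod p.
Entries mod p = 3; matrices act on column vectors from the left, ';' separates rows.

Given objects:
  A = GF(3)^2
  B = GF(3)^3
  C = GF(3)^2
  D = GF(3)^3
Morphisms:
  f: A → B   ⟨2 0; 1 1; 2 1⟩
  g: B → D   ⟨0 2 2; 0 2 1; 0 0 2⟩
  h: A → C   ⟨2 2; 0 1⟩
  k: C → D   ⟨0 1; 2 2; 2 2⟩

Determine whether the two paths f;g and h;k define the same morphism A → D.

Answer: DOES NOT COMMUTE

Work:
Along f;g (path 1):
  e0=(1,0) f→(2,1,2) g→(0,1,1)
  e1=(0,1) f→(0,1,1) g→(1,0,2)
  result₁ = ⟨0 1; 1 0; 1 2⟩
Along h;k (path 2):
  e0=(1,0) h→(2,0) k→(0,1,1)
  e1=(0,1) h→(2,1) k→(1,0,0)
  result₂ = ⟨0 1; 1 0; 1 0⟩
Equal? distinct morphisms ✗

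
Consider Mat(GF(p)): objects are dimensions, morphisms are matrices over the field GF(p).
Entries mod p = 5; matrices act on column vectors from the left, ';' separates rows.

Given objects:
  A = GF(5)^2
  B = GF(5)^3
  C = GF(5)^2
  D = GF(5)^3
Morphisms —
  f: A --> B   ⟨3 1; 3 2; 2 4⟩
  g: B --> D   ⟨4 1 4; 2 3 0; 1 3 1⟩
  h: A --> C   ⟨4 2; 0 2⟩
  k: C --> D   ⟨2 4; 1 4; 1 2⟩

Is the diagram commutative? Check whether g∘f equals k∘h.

1) trace f;g:
  e0=⟨1,0⟩ f-->⟨3,3,2⟩ g-->⟨3,0,4⟩
  e1=⟨0,1⟩ f-->⟨1,2,4⟩ g-->⟨2,3,1⟩
  result₁ = ⟨3 2; 0 3; 4 1⟩
2) trace h;k:
  e0=⟨1,0⟩ h-->⟨4,0⟩ k-->⟨3,4,4⟩
  e1=⟨0,1⟩ h-->⟨2,2⟩ k-->⟨2,0,1⟩
  result₂ = ⟨3 2; 4 0; 4 1⟩
Equal? NO — does not commute

Answer: DOES NOT COMMUTE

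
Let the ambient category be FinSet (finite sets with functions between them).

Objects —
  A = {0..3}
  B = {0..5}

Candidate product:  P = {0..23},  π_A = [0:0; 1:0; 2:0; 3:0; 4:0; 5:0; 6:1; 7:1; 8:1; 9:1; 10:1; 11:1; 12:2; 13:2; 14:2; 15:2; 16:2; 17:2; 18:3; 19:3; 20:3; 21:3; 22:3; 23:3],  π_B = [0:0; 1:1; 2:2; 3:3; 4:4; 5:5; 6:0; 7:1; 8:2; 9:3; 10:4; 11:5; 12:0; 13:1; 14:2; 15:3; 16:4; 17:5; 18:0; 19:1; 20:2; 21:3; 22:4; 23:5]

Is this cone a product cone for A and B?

Answer: VALID PRODUCT

Trace:
|A|·|B| = 4·6 = 24;  |P| = 24
Check the pairing map k ↦ (π_A(k), π_B(k)):
  0 : (0,0)
  1 : (0,1)
  2 : (0,2)
  3 : (0,3)
  4 : (0,4)
  5 : (0,5)
  6 : (1,0)
  7 : (1,1)
  8 : (1,2)
  9 : (1,3)
  10 : (1,4)
  11 : (1,5)
  12 : (2,0)
  13 : (2,1)
  14 : (2,2)
  15 : (2,3)
  16 : (2,4)
  17 : (2,5)
  18 : (3,0)
  19 : (3,1)
  20 : (3,2)
  21 : (3,3)
  22 : (3,4)
  23 : (3,5)
distinct pairs in image: 24 / 24 needed
  → bijection onto A×B; projections well-typed.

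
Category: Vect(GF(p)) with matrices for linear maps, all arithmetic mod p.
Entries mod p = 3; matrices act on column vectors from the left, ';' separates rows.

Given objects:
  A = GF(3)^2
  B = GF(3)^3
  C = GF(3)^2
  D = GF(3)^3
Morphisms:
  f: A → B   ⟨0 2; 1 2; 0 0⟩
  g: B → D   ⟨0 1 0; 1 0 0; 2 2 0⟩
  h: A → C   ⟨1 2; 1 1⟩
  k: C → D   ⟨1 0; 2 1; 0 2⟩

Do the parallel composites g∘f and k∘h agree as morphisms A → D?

Answer: COMMUTES

Derivation:
Path 1 = f;g:
  e0=⟨1,0⟩ f→⟨0,1,0⟩ g→⟨1,0,2⟩
  e1=⟨0,1⟩ f→⟨2,2,0⟩ g→⟨2,2,2⟩
  result₁ = ⟨1 2; 0 2; 2 2⟩
Path 2 = h;k:
  e0=⟨1,0⟩ h→⟨1,1⟩ k→⟨1,0,2⟩
  e1=⟨0,1⟩ h→⟨2,1⟩ k→⟨2,2,2⟩
  result₂ = ⟨1 2; 0 2; 2 2⟩
Equal? equal; square commutes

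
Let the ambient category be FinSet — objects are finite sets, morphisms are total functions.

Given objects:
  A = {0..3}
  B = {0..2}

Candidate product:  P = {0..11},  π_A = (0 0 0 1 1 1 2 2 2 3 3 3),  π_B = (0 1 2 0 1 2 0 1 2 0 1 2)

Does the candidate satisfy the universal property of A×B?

Answer: VALID PRODUCT

Work:
|A|·|B| = 4·3 = 12;  |P| = 12
Check the pairing map k ↦ (π_A(k), π_B(k)):
  0 -> (0,0)
  1 -> (0,1)
  2 -> (0,2)
  3 -> (1,0)
  4 -> (1,1)
  5 -> (1,2)
  6 -> (2,0)
  7 -> (2,1)
  8 -> (2,2)
  9 -> (3,0)
  10 -> (3,1)
  11 -> (3,2)
distinct pairs in image: 12 / 12 needed
  → bijection onto A×B; projections well-typed.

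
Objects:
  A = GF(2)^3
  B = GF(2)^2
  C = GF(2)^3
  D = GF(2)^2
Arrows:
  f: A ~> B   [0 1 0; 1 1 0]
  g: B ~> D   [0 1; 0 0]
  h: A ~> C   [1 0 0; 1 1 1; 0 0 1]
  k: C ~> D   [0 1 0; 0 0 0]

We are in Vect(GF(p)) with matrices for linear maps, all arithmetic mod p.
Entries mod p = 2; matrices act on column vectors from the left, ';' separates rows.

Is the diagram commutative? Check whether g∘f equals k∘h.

Along f;g (path 1):
  e0=[1,0,0] f~>[0,1] g~>[1,0]
  e1=[0,1,0] f~>[1,1] g~>[1,0]
  e2=[0,0,1] f~>[0,0] g~>[0,0]
  composite₁ = [1 1 0; 0 0 0]
Along h;k (path 2):
  e0=[1,0,0] h~>[1,1,0] k~>[1,0]
  e1=[0,1,0] h~>[0,1,0] k~>[1,0]
  e2=[0,0,1] h~>[0,1,1] k~>[1,0]
  composite₂ = [1 1 1; 0 0 0]
Equal? differ; not commutative

Answer: DOES NOT COMMUTE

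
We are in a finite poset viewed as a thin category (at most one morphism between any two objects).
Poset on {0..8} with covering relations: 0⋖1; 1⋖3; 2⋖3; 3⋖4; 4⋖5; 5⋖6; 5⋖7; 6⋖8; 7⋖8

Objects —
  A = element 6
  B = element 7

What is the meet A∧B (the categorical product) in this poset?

Lower bounds of A=6 and B=7: {0,1,2,3,4,5}
  0 <= 5
  1 <= 5
  2 <= 5
  3 <= 5
  4 <= 5
  5 <= 5
glb = 5

Answer: A∧B = 5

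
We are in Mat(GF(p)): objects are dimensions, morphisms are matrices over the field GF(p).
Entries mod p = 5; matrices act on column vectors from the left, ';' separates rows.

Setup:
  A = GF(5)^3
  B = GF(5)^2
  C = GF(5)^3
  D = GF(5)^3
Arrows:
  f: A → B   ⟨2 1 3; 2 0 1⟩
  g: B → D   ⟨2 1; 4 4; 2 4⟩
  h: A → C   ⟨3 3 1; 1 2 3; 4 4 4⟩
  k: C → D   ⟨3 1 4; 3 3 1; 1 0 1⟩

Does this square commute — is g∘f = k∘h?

Path 1 = f;g:
  e0=(1,0,0) f→(2,2) g→(1,1,2)
  e1=(0,1,0) f→(1,0) g→(2,4,2)
  e2=(0,0,1) f→(3,1) g→(2,1,0)
  result₁ = ⟨1 2 2; 1 4 1; 2 2 0⟩
Path 2 = h;k:
  e0=(1,0,0) h→(3,1,4) k→(1,1,2)
  e1=(0,1,0) h→(3,2,4) k→(2,4,2)
  e2=(0,0,1) h→(1,3,4) k→(2,1,0)
  result₂ = ⟨1 2 2; 1 4 1; 2 2 0⟩
Equal? equal; square commutes

Answer: COMMUTES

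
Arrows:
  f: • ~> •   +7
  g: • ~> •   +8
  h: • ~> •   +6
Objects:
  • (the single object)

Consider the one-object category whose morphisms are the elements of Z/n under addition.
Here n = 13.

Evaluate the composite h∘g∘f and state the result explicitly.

Answer: +8

Trace:
  0 +7≡7 +8≡2 +6≡8  (mod 13)
composite: +8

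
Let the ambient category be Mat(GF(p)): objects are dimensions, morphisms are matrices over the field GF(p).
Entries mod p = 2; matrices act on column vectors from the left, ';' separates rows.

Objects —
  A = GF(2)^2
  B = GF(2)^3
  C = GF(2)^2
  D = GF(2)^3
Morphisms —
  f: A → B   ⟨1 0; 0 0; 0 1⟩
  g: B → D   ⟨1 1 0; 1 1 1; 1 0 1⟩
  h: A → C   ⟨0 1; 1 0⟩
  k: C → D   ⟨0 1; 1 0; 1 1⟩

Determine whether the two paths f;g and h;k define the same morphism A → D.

Answer: DOES NOT COMMUTE

Trace:
Along f;g (path 1):
  e0=(1,0) f→(1,0,0) g→(1,1,1)
  e1=(0,1) f→(0,0,1) g→(0,1,1)
  composite₁ = ⟨1 0; 1 1; 1 1⟩
Along h;k (path 2):
  e0=(1,0) h→(0,1) k→(1,0,1)
  e1=(0,1) h→(1,0) k→(0,1,1)
  composite₂ = ⟨1 0; 0 1; 1 1⟩
Equal? distinct morphisms ✗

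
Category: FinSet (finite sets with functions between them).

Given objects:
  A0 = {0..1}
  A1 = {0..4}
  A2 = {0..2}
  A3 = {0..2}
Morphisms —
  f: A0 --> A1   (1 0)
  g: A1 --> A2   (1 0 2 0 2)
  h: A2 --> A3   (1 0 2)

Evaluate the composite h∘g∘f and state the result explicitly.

  0 f-->1 g-->0 h-->1
  1 f-->0 g-->1 h-->0
result: (1 0)

Answer: (1 0)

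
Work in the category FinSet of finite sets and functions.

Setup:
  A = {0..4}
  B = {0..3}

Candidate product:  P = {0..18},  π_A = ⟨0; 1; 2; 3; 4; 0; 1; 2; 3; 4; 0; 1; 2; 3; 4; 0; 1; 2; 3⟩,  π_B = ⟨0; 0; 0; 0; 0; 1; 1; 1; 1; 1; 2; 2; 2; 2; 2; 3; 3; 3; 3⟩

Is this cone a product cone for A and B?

Answer: NOT A VALID PRODUCT — |P|=19 ≠ |A|·|B|=20

Work:
|A|·|B| = 5·4 = 20;  |P| = 19
  → cardinalities differ; no bijection possible.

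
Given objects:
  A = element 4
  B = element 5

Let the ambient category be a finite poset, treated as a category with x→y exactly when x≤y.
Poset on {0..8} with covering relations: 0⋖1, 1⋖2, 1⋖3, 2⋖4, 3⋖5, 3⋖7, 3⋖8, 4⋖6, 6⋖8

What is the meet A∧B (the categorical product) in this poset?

Answer: A∧B = 1

Derivation:
{x : x⊑A ∧ x⊑B} = {0,1}  (A=4, B=5)
  0 ⊑ 1
  1 ⊑ 1
glb = 1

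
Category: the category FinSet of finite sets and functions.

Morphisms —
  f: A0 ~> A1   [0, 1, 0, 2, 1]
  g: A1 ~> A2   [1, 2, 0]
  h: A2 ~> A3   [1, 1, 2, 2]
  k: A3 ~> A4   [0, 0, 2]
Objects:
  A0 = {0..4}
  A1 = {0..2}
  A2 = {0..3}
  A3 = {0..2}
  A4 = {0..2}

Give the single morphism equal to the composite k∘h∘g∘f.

  0 f~>0 g~>1 h~>1 k~>0
  1 f~>1 g~>2 h~>2 k~>2
  2 f~>0 g~>1 h~>1 k~>0
  3 f~>2 g~>0 h~>1 k~>0
  4 f~>1 g~>2 h~>2 k~>2
⟦path⟧: [0, 2, 0, 0, 2]

Answer: [0, 2, 0, 0, 2]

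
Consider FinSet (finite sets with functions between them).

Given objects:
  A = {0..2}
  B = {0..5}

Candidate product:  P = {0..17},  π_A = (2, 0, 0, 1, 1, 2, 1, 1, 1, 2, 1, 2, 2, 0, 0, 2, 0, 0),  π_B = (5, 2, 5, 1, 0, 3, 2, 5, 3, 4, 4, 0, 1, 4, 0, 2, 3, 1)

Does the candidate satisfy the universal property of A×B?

Answer: VALID PRODUCT

Trace:
|A|·|B| = 3·6 = 18;  |P| = 18
Check the pairing map k ↦ (π_A(k), π_B(k)):
  0 ↦ (2,5)
  1 ↦ (0,2)
  2 ↦ (0,5)
  3 ↦ (1,1)
  4 ↦ (1,0)
  5 ↦ (2,3)
  6 ↦ (1,2)
  7 ↦ (1,5)
  8 ↦ (1,3)
  9 ↦ (2,4)
  10 ↦ (1,4)
  11 ↦ (2,0)
  12 ↦ (2,1)
  13 ↦ (0,4)
  14 ↦ (0,0)
  15 ↦ (2,2)
  16 ↦ (0,3)
  17 ↦ (0,1)
distinct pairs in image: 18 / 18 needed
  → bijection onto A×B; projections well-typed.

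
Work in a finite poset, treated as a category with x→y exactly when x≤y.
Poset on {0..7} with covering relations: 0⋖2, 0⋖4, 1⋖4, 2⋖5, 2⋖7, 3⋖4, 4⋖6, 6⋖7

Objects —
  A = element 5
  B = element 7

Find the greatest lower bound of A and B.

Answer: A∧B = 2

Derivation:
Lower bounds of A=5 and B=7: {0,2}
  0 <= 2
  2 <= 2
glb = 2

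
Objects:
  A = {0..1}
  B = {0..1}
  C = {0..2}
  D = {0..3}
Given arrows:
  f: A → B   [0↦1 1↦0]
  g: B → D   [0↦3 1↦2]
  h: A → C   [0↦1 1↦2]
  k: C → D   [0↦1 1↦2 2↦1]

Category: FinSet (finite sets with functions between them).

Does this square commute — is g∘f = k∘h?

1) trace f;g:
  0 f→1 g→2
  1 f→0 g→3
  ⟦path⟧₁ = [0↦2 1↦3]
2) trace h;k:
  0 h→1 k→2
  1 h→2 k→1
  ⟦path⟧₂ = [0↦2 1↦1]
Equal? NO — does not commute

Answer: DOES NOT COMMUTE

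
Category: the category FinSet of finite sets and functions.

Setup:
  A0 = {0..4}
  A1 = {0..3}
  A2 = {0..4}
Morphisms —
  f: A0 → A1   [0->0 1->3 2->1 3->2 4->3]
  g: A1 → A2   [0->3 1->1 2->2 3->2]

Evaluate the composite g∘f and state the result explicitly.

  0 f→0 g→3
  1 f→3 g→2
  2 f→1 g→1
  3 f→2 g→2
  4 f→3 g→2
⟦path⟧: [0->3 1->2 2->1 3->2 4->2]

Answer: [0->3 1->2 2->1 3->2 4->2]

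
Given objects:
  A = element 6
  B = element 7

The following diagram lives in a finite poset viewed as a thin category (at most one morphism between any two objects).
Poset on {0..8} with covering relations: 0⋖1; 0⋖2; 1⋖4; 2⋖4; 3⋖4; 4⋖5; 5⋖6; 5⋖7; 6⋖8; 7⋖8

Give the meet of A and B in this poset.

{x : x<=A ∧ x<=B} = {0,1,2,3,4,5}  (A=6, B=7)
  0 <= 5
  1 <= 5
  2 <= 5
  3 <= 5
  4 <= 5
  5 <= 5
glb = 5

Answer: A∧B = 5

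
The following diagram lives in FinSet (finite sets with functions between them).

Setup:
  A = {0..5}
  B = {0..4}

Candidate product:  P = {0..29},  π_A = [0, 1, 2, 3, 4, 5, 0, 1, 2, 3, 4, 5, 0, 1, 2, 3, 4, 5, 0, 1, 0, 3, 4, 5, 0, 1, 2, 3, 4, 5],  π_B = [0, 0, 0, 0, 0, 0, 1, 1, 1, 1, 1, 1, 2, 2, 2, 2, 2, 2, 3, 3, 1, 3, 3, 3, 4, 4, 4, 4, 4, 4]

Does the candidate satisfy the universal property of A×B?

Answer: NOT A VALID PRODUCT — duplicate pair at indices 6,20

Work:
|A|·|B| = 6·5 = 30;  |P| = 30
Check the pairing map k ↦ (π_A(k), π_B(k)):
  0 ↦ (0,0)
  1 ↦ (1,0)
  2 ↦ (2,0)
  3 ↦ (3,0)
  4 ↦ (4,0)
  5 ↦ (5,0)
  6 ↦ (0,1)
  7 ↦ (1,1)
  8 ↦ (2,1)
  9 ↦ (3,1)
  10 ↦ (4,1)
  11 ↦ (5,1)
  12 ↦ (0,2)
  13 ↦ (1,2)
  14 ↦ (2,2)
  15 ↦ (3,2)
  16 ↦ (4,2)
  17 ↦ (5,2)
  18 ↦ (0,3)
  19 ↦ (1,3)
  20 ↦ (0,1)  ✗ repeats pair of k=6
  21 ↦ (3,3)
  22 ↦ (4,3)
  23 ↦ (5,3)
  24 ↦ (0,4)
  25 ↦ (1,4)
  26 ↦ (2,4)
  27 ↦ (3,4)
  28 ↦ (4,4)
  29 ↦ (5,4)
distinct pairs in image: 29 / 30 needed
  → (0,1) hit at k=6 and k=20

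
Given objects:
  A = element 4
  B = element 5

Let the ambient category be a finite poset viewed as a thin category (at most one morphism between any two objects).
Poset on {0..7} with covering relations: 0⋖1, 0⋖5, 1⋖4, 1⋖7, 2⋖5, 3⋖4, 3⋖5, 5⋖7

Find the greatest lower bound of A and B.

{x : x<=A ∧ x<=B} = {0,3}  (A=4, B=5)
  maximal lower bounds 0 and 3 are incomparable: neither 0<=3 nor 3<=0
→ no greatest lower bound exists

Answer: NO MEET EXISTS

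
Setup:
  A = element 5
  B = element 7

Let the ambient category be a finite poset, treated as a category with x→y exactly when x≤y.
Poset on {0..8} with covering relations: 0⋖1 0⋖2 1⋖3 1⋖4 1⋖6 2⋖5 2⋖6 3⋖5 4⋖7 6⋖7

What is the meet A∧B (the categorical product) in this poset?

Answer: NO MEET EXISTS

Work:
{x : x⊑A ∧ x⊑B} = {0,1,2}  (A=5, B=7)
  maximal lower bounds 1 and 2 are incomparable: neither 1⊑2 nor 2⊑1
→ no greatest lower bound exists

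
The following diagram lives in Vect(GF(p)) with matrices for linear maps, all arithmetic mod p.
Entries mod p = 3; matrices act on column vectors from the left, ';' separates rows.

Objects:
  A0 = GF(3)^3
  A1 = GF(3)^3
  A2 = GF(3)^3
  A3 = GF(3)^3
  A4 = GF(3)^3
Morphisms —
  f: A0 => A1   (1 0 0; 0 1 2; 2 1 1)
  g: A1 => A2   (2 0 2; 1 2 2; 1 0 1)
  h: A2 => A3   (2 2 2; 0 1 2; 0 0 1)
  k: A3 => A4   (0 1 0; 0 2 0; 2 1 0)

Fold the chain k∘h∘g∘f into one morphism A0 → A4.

Answer: (2 0 2; 1 0 1; 1 1 2)

Trace:
  e0=(1,0,0) f=>(1,0,2) g=>(0,2,0) h=>(1,2,0) k=>(2,1,1)
  e1=(0,1,0) f=>(0,1,1) g=>(2,1,1) h=>(2,0,1) k=>(0,0,1)
  e2=(0,0,1) f=>(0,2,1) g=>(2,0,1) h=>(0,2,1) k=>(2,1,2)
⟦path⟧: (2 0 2; 1 0 1; 1 1 2)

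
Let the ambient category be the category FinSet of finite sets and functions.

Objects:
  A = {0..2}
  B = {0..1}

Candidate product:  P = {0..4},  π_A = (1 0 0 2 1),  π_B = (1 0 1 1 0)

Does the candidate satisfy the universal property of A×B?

Answer: NOT A VALID PRODUCT — |P|=5 ≠ |A|·|B|=6

Trace:
|A|·|B| = 3·2 = 6;  |P| = 5
  → cardinalities differ; no bijection possible.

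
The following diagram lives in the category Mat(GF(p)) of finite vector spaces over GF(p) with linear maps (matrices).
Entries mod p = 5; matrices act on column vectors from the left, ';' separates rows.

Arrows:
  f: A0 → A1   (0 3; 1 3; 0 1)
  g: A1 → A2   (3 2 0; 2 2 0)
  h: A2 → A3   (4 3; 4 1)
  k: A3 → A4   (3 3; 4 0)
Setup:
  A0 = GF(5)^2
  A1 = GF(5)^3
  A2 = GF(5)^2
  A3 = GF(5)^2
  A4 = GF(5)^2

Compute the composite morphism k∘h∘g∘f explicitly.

Answer: (2 4; 1 4)

Work:
  e0=(1,0) f→(0,1,0) g→(2,2) h→(4,0) k→(2,1)
  e1=(0,1) f→(3,3,1) g→(0,2) h→(1,2) k→(4,4)
result: (2 4; 1 4)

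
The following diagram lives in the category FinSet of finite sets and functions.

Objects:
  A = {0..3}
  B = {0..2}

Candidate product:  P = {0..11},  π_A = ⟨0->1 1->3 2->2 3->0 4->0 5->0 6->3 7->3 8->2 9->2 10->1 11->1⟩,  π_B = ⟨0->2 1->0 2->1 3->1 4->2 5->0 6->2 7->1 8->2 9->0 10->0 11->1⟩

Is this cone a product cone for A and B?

Answer: VALID PRODUCT

Work:
|A|·|B| = 4·3 = 12;  |P| = 12
Check the pairing map k ↦ (π_A(k), π_B(k)):
  0 -> (1,2)
  1 -> (3,0)
  2 -> (2,1)
  3 -> (0,1)
  4 -> (0,2)
  5 -> (0,0)
  6 -> (3,2)
  7 -> (3,1)
  8 -> (2,2)
  9 -> (2,0)
  10 -> (1,0)
  11 -> (1,1)
distinct pairs in image: 12 / 12 needed
  → bijection onto A×B; projections well-typed.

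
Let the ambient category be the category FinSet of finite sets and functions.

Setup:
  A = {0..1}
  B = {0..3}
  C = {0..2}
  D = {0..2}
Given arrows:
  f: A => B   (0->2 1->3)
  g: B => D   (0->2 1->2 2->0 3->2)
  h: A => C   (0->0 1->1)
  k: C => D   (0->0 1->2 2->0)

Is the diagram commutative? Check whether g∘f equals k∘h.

Answer: COMMUTES

Work:
Path 1 = f;g:
  0 f=>2 g=>0
  1 f=>3 g=>2
  result₁ = (0->0 1->2)
Path 2 = h;k:
  0 h=>0 k=>0
  1 h=>1 k=>2
  result₂ = (0->0 1->2)
Equal? equal; square commutes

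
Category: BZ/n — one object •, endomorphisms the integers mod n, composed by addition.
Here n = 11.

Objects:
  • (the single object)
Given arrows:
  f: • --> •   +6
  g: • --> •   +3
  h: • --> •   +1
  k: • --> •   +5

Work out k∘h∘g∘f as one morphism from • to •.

Answer: +4

Derivation:
  0 +6≡6 +3≡9 +1≡10 +5≡4  (mod 11)
composite: +4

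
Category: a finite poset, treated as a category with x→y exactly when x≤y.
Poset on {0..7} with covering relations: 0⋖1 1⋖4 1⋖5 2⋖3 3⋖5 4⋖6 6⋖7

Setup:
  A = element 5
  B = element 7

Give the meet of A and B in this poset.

Answer: A∧B = 1

Work:
Lower bounds of A=5 and B=7: {0,1}
  0 <= 1
  1 <= 1
glb = 1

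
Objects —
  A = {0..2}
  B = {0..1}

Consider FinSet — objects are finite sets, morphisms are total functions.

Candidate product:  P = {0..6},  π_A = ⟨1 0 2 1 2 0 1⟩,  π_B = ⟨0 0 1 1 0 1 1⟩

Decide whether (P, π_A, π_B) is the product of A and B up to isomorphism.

Answer: NOT A VALID PRODUCT — |P|=7 ≠ |A|·|B|=6

Work:
|A|·|B| = 3·2 = 6;  |P| = 7
  → cardinalities differ; no bijection possible.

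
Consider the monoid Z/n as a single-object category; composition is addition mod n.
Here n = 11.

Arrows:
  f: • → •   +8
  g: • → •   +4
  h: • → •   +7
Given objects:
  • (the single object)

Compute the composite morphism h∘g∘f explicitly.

  0 +8≡8 +4≡1 +7≡8  (mod 11)
composite: +8

Answer: +8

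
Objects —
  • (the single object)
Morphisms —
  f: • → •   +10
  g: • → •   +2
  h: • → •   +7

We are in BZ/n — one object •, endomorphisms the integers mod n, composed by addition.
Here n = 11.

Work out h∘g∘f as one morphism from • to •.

  0 +10≡10 +2≡1 +7≡8  (mod 11)
result: +8

Answer: +8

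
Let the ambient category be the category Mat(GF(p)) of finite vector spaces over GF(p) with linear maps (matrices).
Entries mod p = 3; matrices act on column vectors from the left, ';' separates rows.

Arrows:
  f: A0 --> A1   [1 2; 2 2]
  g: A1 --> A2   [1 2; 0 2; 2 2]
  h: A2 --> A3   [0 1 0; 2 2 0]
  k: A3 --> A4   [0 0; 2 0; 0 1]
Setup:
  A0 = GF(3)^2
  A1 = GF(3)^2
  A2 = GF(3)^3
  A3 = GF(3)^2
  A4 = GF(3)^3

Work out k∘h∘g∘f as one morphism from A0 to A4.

  e0=⟨1,0⟩ f-->⟨1,2⟩ g-->⟨2,1,0⟩ h-->⟨1,0⟩ k-->⟨0,2,0⟩
  e1=⟨0,1⟩ f-->⟨2,2⟩ g-->⟨0,1,2⟩ h-->⟨1,2⟩ k-->⟨0,2,2⟩
⟦path⟧: [0 0; 2 2; 0 2]

Answer: [0 0; 2 2; 0 2]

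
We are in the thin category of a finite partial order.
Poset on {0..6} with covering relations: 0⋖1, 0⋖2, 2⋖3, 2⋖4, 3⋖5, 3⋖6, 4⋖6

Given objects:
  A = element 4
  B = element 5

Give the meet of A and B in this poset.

Common predecessors of 4,5: {0,2}
  0 ≤ 2
  2 ≤ 2
glb = 2

Answer: A∧B = 2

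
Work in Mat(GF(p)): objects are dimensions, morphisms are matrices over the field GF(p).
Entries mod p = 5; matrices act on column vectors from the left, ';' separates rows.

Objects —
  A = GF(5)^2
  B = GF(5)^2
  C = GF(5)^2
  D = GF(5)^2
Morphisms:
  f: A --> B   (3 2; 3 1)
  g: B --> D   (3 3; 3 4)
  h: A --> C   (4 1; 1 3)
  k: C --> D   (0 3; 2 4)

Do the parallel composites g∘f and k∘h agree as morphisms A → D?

1) trace f;g:
  e0=⟨1,0⟩ f-->⟨3,3⟩ g-->⟨3,1⟩
  e1=⟨0,1⟩ f-->⟨2,1⟩ g-->⟨4,0⟩
  result₁ = (3 4; 1 0)
2) trace h;k:
  e0=⟨1,0⟩ h-->⟨4,1⟩ k-->⟨3,2⟩
  e1=⟨0,1⟩ h-->⟨1,3⟩ k-->⟨4,4⟩
  result₂ = (3 4; 2 4)
Equal? NO — does not commute

Answer: DOES NOT COMMUTE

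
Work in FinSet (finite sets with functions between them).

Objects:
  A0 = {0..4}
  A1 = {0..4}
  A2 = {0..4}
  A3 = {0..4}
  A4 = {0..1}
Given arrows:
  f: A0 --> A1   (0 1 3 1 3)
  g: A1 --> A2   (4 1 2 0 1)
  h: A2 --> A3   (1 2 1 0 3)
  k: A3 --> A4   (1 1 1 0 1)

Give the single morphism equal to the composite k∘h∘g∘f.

  0 f-->0 g-->4 h-->3 k-->0
  1 f-->1 g-->1 h-->2 k-->1
  2 f-->3 g-->0 h-->1 k-->1
  3 f-->1 g-->1 h-->2 k-->1
  4 f-->3 g-->0 h-->1 k-->1
composite: (0 1 1 1 1)

Answer: (0 1 1 1 1)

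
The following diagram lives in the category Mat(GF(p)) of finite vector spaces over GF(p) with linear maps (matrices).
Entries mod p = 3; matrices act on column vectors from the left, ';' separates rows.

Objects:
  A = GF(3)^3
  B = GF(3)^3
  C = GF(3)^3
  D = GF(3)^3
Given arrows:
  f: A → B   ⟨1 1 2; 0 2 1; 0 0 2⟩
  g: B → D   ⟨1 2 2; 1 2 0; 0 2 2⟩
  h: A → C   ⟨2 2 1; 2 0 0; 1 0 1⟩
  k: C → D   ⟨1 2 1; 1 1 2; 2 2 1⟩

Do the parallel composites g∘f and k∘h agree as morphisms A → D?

Answer: DOES NOT COMMUTE

Trace:
1) trace f;g:
  e0=⟨1,0,0⟩ f→⟨1,0,0⟩ g→⟨1,1,0⟩
  e1=⟨0,1,0⟩ f→⟨1,2,0⟩ g→⟨2,2,1⟩
  e2=⟨0,0,1⟩ f→⟨2,1,2⟩ g→⟨2,1,0⟩
  composite₁ = ⟨1 2 2; 1 2 1; 0 1 0⟩
2) trace h;k:
  e0=⟨1,0,0⟩ h→⟨2,2,1⟩ k→⟨1,0,0⟩
  e1=⟨0,1,0⟩ h→⟨2,0,0⟩ k→⟨2,2,1⟩
  e2=⟨0,0,1⟩ h→⟨1,0,1⟩ k→⟨2,0,0⟩
  composite₂ = ⟨1 2 2; 0 2 0; 0 1 0⟩
Equal? distinct morphisms ✗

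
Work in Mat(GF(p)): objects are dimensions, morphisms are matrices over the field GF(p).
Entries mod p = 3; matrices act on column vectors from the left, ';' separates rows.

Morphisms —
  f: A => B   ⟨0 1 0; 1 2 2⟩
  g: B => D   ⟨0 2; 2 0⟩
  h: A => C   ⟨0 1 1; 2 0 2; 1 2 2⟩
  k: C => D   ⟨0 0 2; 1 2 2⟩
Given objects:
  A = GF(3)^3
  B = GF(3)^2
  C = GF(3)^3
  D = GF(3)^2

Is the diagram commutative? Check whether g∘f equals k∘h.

1) trace f;g:
  e0=[1,0,0] f=>[0,1] g=>[2,0]
  e1=[0,1,0] f=>[1,2] g=>[1,2]
  e2=[0,0,1] f=>[0,2] g=>[1,0]
  ⟦path⟧₁ = ⟨2 1 1; 0 2 0⟩
2) trace h;k:
  e0=[1,0,0] h=>[0,2,1] k=>[2,0]
  e1=[0,1,0] h=>[1,0,2] k=>[1,2]
  e2=[0,0,1] h=>[1,2,2] k=>[1,0]
  ⟦path⟧₂ = ⟨2 1 1; 0 2 0⟩
Equal? YES — commutes

Answer: COMMUTES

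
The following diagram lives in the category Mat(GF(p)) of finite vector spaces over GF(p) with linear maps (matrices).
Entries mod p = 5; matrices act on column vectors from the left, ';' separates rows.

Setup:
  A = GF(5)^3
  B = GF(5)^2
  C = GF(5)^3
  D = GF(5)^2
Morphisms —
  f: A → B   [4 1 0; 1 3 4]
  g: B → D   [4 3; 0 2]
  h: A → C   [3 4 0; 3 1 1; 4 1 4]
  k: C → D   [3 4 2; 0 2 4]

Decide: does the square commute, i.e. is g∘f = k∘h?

1) trace f;g:
  e0=[1,0,0] f→[4,1] g→[4,2]
  e1=[0,1,0] f→[1,3] g→[3,1]
  e2=[0,0,1] f→[0,4] g→[2,3]
  composite₁ = [4 3 2; 2 1 3]
2) trace h;k:
  e0=[1,0,0] h→[3,3,4] k→[4,2]
  e1=[0,1,0] h→[4,1,1] k→[3,1]
  e2=[0,0,1] h→[0,1,4] k→[2,3]
  composite₂ = [4 3 2; 2 1 3]
Equal? YES — commutes

Answer: COMMUTES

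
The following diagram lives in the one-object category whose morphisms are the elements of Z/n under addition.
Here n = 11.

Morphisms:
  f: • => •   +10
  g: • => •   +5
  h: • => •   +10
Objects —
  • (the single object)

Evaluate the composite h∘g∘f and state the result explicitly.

Answer: +3

Derivation:
  0 +10≡10 +5≡4 +10≡3  (mod 11)
composite: +3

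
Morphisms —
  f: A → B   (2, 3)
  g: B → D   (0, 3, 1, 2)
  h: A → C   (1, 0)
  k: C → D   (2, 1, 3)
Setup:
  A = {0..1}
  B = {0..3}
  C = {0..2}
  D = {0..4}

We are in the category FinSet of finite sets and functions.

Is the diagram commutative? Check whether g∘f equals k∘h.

Answer: COMMUTES

Trace:
Along f;g (path 1):
  0 f→2 g→1
  1 f→3 g→2
  ⟦path⟧₁ = (1, 2)
Along h;k (path 2):
  0 h→1 k→1
  1 h→0 k→2
  ⟦path⟧₂ = (1, 2)
Equal? same morphism ✓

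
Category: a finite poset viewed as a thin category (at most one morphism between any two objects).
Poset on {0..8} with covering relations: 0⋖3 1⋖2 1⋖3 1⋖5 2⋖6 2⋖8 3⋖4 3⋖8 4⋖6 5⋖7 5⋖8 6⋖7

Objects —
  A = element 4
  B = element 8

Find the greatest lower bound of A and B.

Answer: A∧B = 3

Work:
Common predecessors of 4,8: {0,1,3}
  0 ≤ 3
  1 ≤ 3
  3 ≤ 3
glb = 3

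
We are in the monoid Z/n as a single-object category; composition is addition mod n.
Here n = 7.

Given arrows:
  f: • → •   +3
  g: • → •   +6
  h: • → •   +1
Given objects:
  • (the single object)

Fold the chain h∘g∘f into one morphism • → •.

  0 +3≡3 +6≡2 +1≡3  (mod 7)
composite: +3

Answer: +3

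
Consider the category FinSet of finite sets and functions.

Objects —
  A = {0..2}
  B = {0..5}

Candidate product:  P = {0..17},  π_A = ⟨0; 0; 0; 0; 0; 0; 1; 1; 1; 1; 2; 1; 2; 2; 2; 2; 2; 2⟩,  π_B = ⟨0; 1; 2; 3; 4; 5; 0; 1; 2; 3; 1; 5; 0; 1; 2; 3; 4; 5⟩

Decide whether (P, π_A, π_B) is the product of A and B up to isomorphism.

Answer: NOT A VALID PRODUCT — duplicate pair at indices 13,10

Work:
|A|·|B| = 3·6 = 18;  |P| = 18
Check the pairing map k ↦ (π_A(k), π_B(k)):
  0 -> (0,0)
  1 -> (0,1)
  2 -> (0,2)
  3 -> (0,3)
  4 -> (0,4)
  5 -> (0,5)
  6 -> (1,0)
  7 -> (1,1)
  8 -> (1,2)
  9 -> (1,3)
  10 -> (2,1)
  11 -> (1,5)
  12 -> (2,0)
  13 -> (2,1)  ✗ repeats pair of k=10
  14 -> (2,2)
  15 -> (2,3)
  16 -> (2,4)
  17 -> (2,5)
distinct pairs in image: 17 / 18 needed
  → (2,1) hit at k=10 and k=13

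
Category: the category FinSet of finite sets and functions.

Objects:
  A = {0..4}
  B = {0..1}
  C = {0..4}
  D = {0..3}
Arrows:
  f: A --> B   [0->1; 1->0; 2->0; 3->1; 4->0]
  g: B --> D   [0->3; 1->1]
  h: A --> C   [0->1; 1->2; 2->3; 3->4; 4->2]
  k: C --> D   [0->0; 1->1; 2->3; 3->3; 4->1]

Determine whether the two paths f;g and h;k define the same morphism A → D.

1) trace f;g:
  0 f-->1 g-->1
  1 f-->0 g-->3
  2 f-->0 g-->3
  3 f-->1 g-->1
  4 f-->0 g-->3
  ⟦path⟧₁ = [0->1; 1->3; 2->3; 3->1; 4->3]
2) trace h;k:
  0 h-->1 k-->1
  1 h-->2 k-->3
  2 h-->3 k-->3
  3 h-->4 k-->1
  4 h-->2 k-->3
  ⟦path⟧₂ = [0->1; 1->3; 2->3; 3->1; 4->3]
Equal? equal; square commutes

Answer: COMMUTES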